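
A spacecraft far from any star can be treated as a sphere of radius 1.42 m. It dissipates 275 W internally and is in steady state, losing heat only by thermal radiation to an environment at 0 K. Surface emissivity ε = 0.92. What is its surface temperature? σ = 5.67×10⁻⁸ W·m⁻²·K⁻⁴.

Steady state: internal power = radiated power, P = εσA T⁴.
Radiating area A = 4πr² = 25.34 m².
T⁴ = P/(εσA) = 275/(0.92·5.67×10⁻⁸·25.34) = 2.081×10⁸ K⁴.
T = (2.081×10⁸)^(1/4).

T ≈ 120 K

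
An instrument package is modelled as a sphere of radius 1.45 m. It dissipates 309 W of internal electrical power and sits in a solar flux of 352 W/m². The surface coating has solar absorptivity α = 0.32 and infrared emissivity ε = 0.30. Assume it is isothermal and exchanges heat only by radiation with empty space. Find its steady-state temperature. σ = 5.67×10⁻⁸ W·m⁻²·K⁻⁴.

T ≈ 220 K

At steady state, absorbed solar power + internal power = radiated power.
Absorbed: α·S·A_cross = 0.32·352·6.605 = 744.0 W (cross-section πr²).
Total input = 744.0 + 309 = 1053 W.
Radiated: εσ·A_surf·T⁴ with A_surf = 4πr² = 26.42 m².
T⁴ = 1053/(0.30·5.67×10⁻⁸·26.42) = 2.343×10⁹ K⁴.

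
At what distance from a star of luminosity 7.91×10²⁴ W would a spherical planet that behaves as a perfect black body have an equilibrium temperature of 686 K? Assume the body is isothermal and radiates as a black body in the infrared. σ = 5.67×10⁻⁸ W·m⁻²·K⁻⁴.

For an isothermal black-emitting sphere, (1−a)S·πr² = σ·4πr²·T⁴ ⇒ S = 4σT⁴/(1−a).
S = 4·5.67×10⁻⁸·(686)⁴/1.00 = 50230 W/m².
Flux falls as S = L/(4πd²), so d = √(L/(4πS)) = √(7.91×10²⁴/(4π·50230)).

d ≈ 3.54×10⁹ m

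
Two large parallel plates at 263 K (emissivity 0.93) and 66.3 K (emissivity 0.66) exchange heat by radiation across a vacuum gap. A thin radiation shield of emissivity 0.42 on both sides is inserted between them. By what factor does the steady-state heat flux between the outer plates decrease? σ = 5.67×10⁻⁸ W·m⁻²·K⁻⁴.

Without shield: q₀ = σΔ(T⁴)/(1/ε₁+1/ε₂−1) with denominator 1.590.
With shield the two gaps are in series; the resistances add: (1/ε₁+1/ε_s−1)+(1/ε_s+1/ε₂−1) = 2.456+2.896 = 5.352.
Heat-flux ratio q₀/q = 5.352/1.590.

factor ≈ 3.37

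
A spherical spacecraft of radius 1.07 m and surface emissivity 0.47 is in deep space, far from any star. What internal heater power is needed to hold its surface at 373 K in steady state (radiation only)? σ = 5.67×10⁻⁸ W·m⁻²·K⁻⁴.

P = εσ·4πr²·T⁴.
4πr² = 14.39 m²; T⁴ = 1.936×10¹⁰ K⁴.
P = 0.47·5.67×10⁻⁸·14.39·1.936×10¹⁰.

P ≈ 7420 W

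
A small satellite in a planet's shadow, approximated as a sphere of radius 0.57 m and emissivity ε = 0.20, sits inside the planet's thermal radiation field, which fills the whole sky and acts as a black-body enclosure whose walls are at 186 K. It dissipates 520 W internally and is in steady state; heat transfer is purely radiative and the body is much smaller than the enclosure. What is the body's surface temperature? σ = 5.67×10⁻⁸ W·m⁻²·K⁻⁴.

T ≈ 334 K

For a small grey body in a large enclosure, net radiated power = εσA(T⁴ − T_w⁴).
Steady state: P = εσA(T⁴ − T_w⁴) with A = 4πr² = 4.083 m².
T⁴ = P/(εσA) + T_w⁴ = 520/(0.20·5.67×10⁻⁸·4.083) + (186)⁴
    = 1.123×10¹⁰ + 1.197×10⁹ = 1.243×10¹⁰ K⁴.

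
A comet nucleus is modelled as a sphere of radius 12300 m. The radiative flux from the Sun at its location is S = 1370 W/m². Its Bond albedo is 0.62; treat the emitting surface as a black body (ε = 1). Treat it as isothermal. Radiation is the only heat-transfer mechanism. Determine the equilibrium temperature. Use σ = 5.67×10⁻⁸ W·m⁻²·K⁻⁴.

T ≈ 219 K

At equilibrium, absorbed power = emitted power.
Absorbing cross-section = πr² = 4.753×10⁸ m²; emitting surface = 4πr² = 1.901×10⁹ m² (ratio 4).
(1−a)S·A_cross = εσ·A_surf·T⁴  ⇒  T⁴ = (1−a)S/(4σ).
T⁴ = 0.380·1370/(4·5.67×10⁻⁸) = 2.295×10⁹ K⁴.
T = (2.295×10⁹)^(1/4).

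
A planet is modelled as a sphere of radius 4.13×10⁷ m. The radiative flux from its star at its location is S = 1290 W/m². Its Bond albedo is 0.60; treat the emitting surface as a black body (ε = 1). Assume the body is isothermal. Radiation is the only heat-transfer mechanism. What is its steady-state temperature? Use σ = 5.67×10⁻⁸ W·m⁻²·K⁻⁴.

At equilibrium, absorbed power = emitted power.
Absorbing cross-section = πr² = 5.359×10¹⁵ m²; emitting surface = 4πr² = 2.143×10¹⁶ m² (ratio 4).
(1−a)S·A_cross = εσ·A_surf·T⁴  ⇒  T⁴ = (1−a)S/(4σ).
T⁴ = 0.400·1290/(4·5.67×10⁻⁸) = 2.275×10⁹ K⁴.
T = (2.275×10⁹)^(1/4).

T ≈ 218 K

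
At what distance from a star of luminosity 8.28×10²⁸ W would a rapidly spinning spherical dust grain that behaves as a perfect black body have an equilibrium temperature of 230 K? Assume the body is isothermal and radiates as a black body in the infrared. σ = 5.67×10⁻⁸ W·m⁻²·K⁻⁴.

d ≈ 3.22×10¹² m

For an isothermal black-emitting sphere, (1−a)S·πr² = σ·4πr²·T⁴ ⇒ S = 4σT⁴/(1−a).
S = 4·5.67×10⁻⁸·(230)⁴/1.00 = 634.7 W/m².
Flux falls as S = L/(4πd²), so d = √(L/(4πS)) = √(8.28×10²⁸/(4π·634.7)).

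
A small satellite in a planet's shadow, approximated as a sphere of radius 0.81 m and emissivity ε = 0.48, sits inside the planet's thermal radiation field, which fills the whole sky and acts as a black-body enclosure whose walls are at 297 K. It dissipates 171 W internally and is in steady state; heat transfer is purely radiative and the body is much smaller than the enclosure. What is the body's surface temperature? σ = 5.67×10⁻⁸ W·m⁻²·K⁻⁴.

For a small grey body in a large enclosure, net radiated power = εσA(T⁴ − T_w⁴).
Steady state: P = εσA(T⁴ − T_w⁴) with A = 4πr² = 8.245 m².
T⁴ = P/(εσA) + T_w⁴ = 171/(0.48·5.67×10⁻⁸·8.245) + (297)⁴
    = 7.621×10⁸ + 7.781×10⁹ = 8.543×10⁹ K⁴.

T ≈ 304 K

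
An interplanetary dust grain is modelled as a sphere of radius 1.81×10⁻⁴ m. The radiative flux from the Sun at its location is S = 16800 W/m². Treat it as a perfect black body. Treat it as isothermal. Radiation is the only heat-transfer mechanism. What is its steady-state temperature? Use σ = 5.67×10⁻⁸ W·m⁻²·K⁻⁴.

At equilibrium, absorbed power = emitted power.
Absorbing cross-section = πr² = 1.029×10⁻⁷ m²; emitting surface = 4πr² = 4.117×10⁻⁷ m² (ratio 4).
S·A_cross = εσ·A_surf·T⁴  ⇒  T⁴ = S/(4σ).
T⁴ = 1.00·16800/(4·5.67×10⁻⁸) = 7.407×10¹⁰ K⁴.
T = (7.407×10¹⁰)^(1/4).

T ≈ 522 K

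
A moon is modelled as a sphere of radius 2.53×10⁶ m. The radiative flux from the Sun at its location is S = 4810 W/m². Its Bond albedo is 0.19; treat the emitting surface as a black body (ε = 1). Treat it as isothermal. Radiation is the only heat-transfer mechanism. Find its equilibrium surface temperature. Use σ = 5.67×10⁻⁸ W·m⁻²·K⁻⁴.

T ≈ 362 K

At equilibrium, absorbed power = emitted power.
Absorbing cross-section = πr² = 2.011×10¹³ m²; emitting surface = 4πr² = 8.044×10¹³ m² (ratio 4).
(1−a)S·A_cross = εσ·A_surf·T⁴  ⇒  T⁴ = (1−a)S/(4σ).
T⁴ = 0.810·4810/(4·5.67×10⁻⁸) = 1.718×10¹⁰ K⁴.
T = (1.718×10¹⁰)^(1/4).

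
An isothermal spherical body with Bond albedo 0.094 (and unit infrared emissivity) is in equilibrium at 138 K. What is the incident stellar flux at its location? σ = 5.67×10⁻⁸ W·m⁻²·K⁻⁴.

S ≈ 90.8 W/m²

(1−a)S·πr² = σ·4πr²·T⁴ ⇒ S = 4σT⁴/(1−a).
S = 4·5.67×10⁻⁸·3.627×10⁸/0.906.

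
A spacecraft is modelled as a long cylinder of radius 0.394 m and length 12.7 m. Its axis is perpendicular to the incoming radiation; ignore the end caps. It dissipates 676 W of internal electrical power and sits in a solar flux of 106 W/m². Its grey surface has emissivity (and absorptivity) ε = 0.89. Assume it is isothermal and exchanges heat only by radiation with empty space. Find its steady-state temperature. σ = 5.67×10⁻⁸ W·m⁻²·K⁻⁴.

T ≈ 179 K

At steady state, absorbed solar power + internal power = radiated power.
Absorbed: α·S·A_cross = 0.89·106·10.01 = 944.1 W (cross-section 2rL).
Total input = 944.1 + 676 = 1620 W.
Radiated: εσ·A_surf·T⁴ with A_surf = 2πrL = 31.44 m².
T⁴ = 1620/(0.89·5.67×10⁻⁸·31.44) = 1.021×10⁹ K⁴.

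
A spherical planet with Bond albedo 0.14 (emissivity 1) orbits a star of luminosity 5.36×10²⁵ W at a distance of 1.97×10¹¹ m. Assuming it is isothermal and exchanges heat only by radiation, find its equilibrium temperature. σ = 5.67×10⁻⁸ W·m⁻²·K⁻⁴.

First find the stellar flux at distance d: S = L/(4πd²) = 5.36×10²⁵/(4π·(1.97×10¹¹)²) = 109.9 W/m².
For an isothermal sphere, absorbed (1−a)S·πr² = emitted σ·4πr²·T⁴, so T⁴ = (1−a)S/(4σ).
T⁴ = 0.860·109.9/(4·5.67×10⁻⁸) = 4.168×10⁸ K⁴.

T ≈ 143 K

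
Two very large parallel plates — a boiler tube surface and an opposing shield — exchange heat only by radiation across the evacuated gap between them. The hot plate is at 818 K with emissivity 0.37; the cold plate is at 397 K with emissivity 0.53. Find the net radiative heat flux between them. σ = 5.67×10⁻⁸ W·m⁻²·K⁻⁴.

For two infinite grey parallel plates, q = σ(T₁⁴ − T₂⁴)/(1/ε₁ + 1/ε₂ − 1).
T₁⁴ − T₂⁴ = 4.477×10¹¹ − 2.484×10¹⁰ = 4.229×10¹¹ K⁴.
1/ε₁ + 1/ε₂ − 1 = 2.703 + 1.887 − 1 = 3.589.
q = 5.67×10⁻⁸ × 4.229×10¹¹ / 3.589.

q ≈ 6680 W/m²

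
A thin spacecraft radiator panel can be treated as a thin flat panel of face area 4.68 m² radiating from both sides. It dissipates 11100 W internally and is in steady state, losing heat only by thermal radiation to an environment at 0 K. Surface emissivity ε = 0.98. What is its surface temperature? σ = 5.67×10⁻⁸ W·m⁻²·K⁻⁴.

T ≈ 382 K

Steady state: internal power = radiated power, P = εσA T⁴.
Radiating area A = 2·4.68 = 9.360 m².
T⁴ = P/(εσA) = 11100/(0.98·5.67×10⁻⁸·9.360) = 2.134×10¹⁰ K⁴.
T = (2.134×10¹⁰)^(1/4).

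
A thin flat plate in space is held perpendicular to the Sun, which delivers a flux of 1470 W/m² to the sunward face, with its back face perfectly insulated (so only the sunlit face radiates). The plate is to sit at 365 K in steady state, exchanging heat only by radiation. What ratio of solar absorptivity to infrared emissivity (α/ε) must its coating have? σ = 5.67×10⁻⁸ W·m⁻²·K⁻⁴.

α/ε ≈ 0.685

Balance: αS·A = εσ·1A·T⁴ ⇒ α/ε = σT⁴/S.
α/ε = 5.67×10⁻⁸·(365)⁴/1470 = 5.67×10⁻⁸·1.775×10¹⁰/1470.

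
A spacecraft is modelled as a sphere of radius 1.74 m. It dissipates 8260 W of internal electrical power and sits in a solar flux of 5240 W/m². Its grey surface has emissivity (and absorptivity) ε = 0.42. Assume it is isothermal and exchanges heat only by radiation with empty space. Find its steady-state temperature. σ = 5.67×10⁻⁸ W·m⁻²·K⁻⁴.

At steady state, absorbed solar power + internal power = radiated power.
Absorbed: α·S·A_cross = 0.42·5240·9.511 = 20930 W (cross-section πr²).
Total input = 20930 + 8260 = 29190 W.
Radiated: εσ·A_surf·T⁴ with A_surf = 4πr² = 38.05 m².
T⁴ = 29190/(0.42·5.67×10⁻⁸·38.05) = 3.222×10¹⁰ K⁴.

T ≈ 424 K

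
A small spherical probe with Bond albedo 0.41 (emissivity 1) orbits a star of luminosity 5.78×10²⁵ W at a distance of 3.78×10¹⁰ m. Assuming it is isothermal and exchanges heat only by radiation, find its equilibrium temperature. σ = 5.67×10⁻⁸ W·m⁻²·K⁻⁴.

First find the stellar flux at distance d: S = L/(4πd²) = 5.78×10²⁵/(4π·(3.78×10¹⁰)²) = 3219 W/m².
For an isothermal sphere, absorbed (1−a)S·πr² = emitted σ·4πr²·T⁴, so T⁴ = (1−a)S/(4σ).
T⁴ = 0.590·3219/(4·5.67×10⁻⁸) = 8.374×10⁹ K⁴.

T ≈ 303 K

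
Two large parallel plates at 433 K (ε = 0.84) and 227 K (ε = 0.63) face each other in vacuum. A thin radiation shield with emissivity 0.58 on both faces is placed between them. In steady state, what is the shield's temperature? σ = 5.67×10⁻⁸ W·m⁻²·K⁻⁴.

In steady state the net flux on the hot side equals that on the cold side.
σ(T₁⁴−T_s⁴)/D₁ = σ(T_s⁴−T₂⁴)/D₂, with D₁ = 1/ε₁+1/ε_s−1 = 1.915, D₂ = 1/ε_s+1/ε₂−1 = 2.311.
Solve for T_s⁴: T_s⁴ = (D₂·T₁⁴ + D₁·T₂⁴)/(D₁+D₂) = 2.043×10¹⁰ K⁴.

T_s ≈ 378 K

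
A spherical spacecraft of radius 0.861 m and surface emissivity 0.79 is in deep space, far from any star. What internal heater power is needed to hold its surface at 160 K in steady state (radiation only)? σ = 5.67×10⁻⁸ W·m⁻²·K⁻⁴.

P = εσ·4πr²·T⁴.
4πr² = 9.316 m²; T⁴ = 6.554×10⁸ K⁴.
P = 0.79·5.67×10⁻⁸·9.316·6.554×10⁸.

P ≈ 273 W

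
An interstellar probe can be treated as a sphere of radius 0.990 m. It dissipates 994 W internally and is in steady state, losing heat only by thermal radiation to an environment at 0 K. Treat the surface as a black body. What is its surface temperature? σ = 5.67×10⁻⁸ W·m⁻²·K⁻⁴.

T ≈ 194 K

Steady state: internal power = radiated power, P = εσA T⁴.
Radiating area A = 4πr² = 12.32 m².
T⁴ = P/(εσA) = 994/(1.0·5.67×10⁻⁸·12.32) = 1.423×10⁹ K⁴.
T = (1.423×10⁹)^(1/4).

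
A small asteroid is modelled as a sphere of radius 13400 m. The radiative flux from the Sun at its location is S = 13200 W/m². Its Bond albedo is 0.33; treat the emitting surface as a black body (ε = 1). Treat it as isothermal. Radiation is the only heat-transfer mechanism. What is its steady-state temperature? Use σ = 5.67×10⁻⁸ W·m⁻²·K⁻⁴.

T ≈ 444 K

At equilibrium, absorbed power = emitted power.
Absorbing cross-section = πr² = 5.641×10⁸ m²; emitting surface = 4πr² = 2.256×10⁹ m² (ratio 4).
(1−a)S·A_cross = εσ·A_surf·T⁴  ⇒  T⁴ = (1−a)S/(4σ).
T⁴ = 0.670·13200/(4·5.67×10⁻⁸) = 3.899×10¹⁰ K⁴.
T = (3.899×10¹⁰)^(1/4).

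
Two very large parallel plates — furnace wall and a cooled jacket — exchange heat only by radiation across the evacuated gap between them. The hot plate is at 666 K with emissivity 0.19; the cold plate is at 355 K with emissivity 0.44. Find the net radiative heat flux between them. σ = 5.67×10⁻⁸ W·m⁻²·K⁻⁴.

For two infinite grey parallel plates, q = σ(T₁⁴ − T₂⁴)/(1/ε₁ + 1/ε₂ − 1).
T₁⁴ − T₂⁴ = 1.967×10¹¹ − 1.588×10¹⁰ = 1.809×10¹¹ K⁴.
1/ε₁ + 1/ε₂ − 1 = 5.263 + 2.273 − 1 = 6.536.
q = 5.67×10⁻⁸ × 1.809×10¹¹ / 6.536.

q ≈ 1570 W/m²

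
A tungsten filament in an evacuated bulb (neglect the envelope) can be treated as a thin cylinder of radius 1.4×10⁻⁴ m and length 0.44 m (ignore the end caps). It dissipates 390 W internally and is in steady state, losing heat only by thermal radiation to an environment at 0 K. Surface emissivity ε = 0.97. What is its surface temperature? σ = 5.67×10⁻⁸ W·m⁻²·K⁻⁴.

T ≈ 2070 K

Steady state: internal power = radiated power, P = εσA T⁴.
Radiating area A = 2πrL = 3.870×10⁻⁴ m².
T⁴ = P/(εσA) = 390/(0.97·5.67×10⁻⁸·3.870×10⁻⁴) = 1.832×10¹³ K⁴.
T = (1.832×10¹³)^(1/4).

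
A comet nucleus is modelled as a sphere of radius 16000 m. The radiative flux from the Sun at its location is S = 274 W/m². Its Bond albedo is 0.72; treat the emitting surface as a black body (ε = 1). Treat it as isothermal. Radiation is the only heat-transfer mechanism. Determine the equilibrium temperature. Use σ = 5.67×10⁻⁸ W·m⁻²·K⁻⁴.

T ≈ 136 K

At equilibrium, absorbed power = emitted power.
Absorbing cross-section = πr² = 8.042×10⁸ m²; emitting surface = 4πr² = 3.217×10⁹ m² (ratio 4).
(1−a)S·A_cross = εσ·A_surf·T⁴  ⇒  T⁴ = (1−a)S/(4σ).
T⁴ = 0.280·274/(4·5.67×10⁻⁸) = 3.383×10⁸ K⁴.
T = (3.383×10⁸)^(1/4).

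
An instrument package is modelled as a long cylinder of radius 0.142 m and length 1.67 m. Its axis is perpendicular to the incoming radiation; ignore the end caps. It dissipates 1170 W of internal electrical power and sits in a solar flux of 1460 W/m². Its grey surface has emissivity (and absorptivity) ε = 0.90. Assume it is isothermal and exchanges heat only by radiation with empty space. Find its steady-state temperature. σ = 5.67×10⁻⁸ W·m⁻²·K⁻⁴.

T ≈ 392 K

At steady state, absorbed solar power + internal power = radiated power.
Absorbed: α·S·A_cross = 0.90·1460·0.4743 = 623.2 W (cross-section 2rL).
Total input = 623.2 + 1170 = 1793 W.
Radiated: εσ·A_surf·T⁴ with A_surf = 2πrL = 1.490 m².
T⁴ = 1793/(0.90·5.67×10⁻⁸·1.490) = 2.358×10¹⁰ K⁴.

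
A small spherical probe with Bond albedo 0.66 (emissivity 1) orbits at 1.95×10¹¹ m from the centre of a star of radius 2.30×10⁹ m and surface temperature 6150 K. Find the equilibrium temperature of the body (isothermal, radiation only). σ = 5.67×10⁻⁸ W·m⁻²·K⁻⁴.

The star's surface emits σT_*⁴; at distance d the flux is S = σT_*⁴(R_*/d)².
S = 5.67×10⁻⁸·(6150)⁴·(2.30×10⁹/1.95×10¹¹)² = 11280 W/m².
For an isothermal sphere T⁴ = (1−a)S/(4σ) = 1.692×10¹⁰ K⁴.

T ≈ 361 K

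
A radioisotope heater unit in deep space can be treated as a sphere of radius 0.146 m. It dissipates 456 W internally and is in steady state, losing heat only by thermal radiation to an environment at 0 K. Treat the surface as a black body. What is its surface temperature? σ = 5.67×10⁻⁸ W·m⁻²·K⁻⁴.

T ≈ 416 K

Steady state: internal power = radiated power, P = εσA T⁴.
Radiating area A = 4πr² = 0.2679 m².
T⁴ = P/(εσA) = 456/(1.0·5.67×10⁻⁸·0.2679) = 3.002×10¹⁰ K⁴.
T = (3.002×10¹⁰)^(1/4).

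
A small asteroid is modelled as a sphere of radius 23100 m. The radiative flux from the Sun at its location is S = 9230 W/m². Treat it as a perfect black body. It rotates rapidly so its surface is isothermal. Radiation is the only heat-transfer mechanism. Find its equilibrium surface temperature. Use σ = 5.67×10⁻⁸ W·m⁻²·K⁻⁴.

At equilibrium, absorbed power = emitted power.
Absorbing cross-section = πr² = 1.676×10⁹ m²; emitting surface = 4πr² = 6.706×10⁹ m² (ratio 4).
S·A_cross = εσ·A_surf·T⁴  ⇒  T⁴ = S/(4σ).
T⁴ = 1.00·9230/(4·5.67×10⁻⁸) = 4.070×10¹⁰ K⁴.
T = (4.070×10¹⁰)^(1/4).

T ≈ 449 K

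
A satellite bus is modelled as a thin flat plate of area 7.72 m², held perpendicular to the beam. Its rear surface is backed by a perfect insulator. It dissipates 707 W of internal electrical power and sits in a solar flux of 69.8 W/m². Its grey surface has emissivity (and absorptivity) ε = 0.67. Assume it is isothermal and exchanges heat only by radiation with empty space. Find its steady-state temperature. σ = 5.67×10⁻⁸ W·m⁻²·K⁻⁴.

At steady state, absorbed solar power + internal power = radiated power.
Absorbed: α·S·A_cross = 0.67·69.8·7.720 = 361.0 W (cross-section A).
Total input = 361.0 + 707 = 1068 W.
Radiated: εσ·A_surf·T⁴ with A_surf = A = 7.720 m².
T⁴ = 1068/(0.67·5.67×10⁻⁸·7.720) = 3.642×10⁹ K⁴.

T ≈ 246 K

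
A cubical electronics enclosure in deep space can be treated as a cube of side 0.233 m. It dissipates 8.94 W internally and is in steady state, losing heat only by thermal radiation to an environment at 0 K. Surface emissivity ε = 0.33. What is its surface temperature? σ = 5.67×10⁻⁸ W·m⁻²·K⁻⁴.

T ≈ 196 K

Steady state: internal power = radiated power, P = εσA T⁴.
Radiating area A = 6L² = 0.3257 m².
T⁴ = P/(εσA) = 8.94/(0.33·5.67×10⁻⁸·0.3257) = 1.467×10⁹ K⁴.
T = (1.467×10⁹)^(1/4).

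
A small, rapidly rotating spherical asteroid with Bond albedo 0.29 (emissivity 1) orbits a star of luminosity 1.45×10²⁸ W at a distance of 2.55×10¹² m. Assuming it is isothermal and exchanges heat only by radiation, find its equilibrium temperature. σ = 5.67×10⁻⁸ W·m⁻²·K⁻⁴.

T ≈ 154 K

First find the stellar flux at distance d: S = L/(4πd²) = 1.45×10²⁸/(4π·(2.55×10¹²)²) = 177.5 W/m².
For an isothermal sphere, absorbed (1−a)S·πr² = emitted σ·4πr²·T⁴, so T⁴ = (1−a)S/(4σ).
T⁴ = 0.710·177.5/(4·5.67×10⁻⁸) = 5.555×10⁸ K⁴.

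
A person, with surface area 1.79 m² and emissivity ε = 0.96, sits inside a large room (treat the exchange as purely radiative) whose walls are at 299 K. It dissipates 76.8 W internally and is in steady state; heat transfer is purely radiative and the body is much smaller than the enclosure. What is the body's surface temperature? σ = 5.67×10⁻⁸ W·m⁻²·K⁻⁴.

T ≈ 306 K

For a small grey body in a large enclosure, net radiated power = εσA(T⁴ − T_w⁴).
Steady state: P = εσA(T⁴ − T_w⁴) with A = 1.79 m².
T⁴ = P/(εσA) + T_w⁴ = 76.8/(0.96·5.67×10⁻⁸·1.790) + (299)⁴
    = 7.882×10⁸ + 7.993×10⁹ = 8.781×10⁹ K⁴.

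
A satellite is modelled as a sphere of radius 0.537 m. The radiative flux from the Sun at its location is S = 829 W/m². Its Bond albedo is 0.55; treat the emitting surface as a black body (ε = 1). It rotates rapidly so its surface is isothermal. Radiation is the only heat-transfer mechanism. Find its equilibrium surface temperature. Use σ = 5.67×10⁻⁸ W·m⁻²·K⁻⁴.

T ≈ 201 K

At equilibrium, absorbed power = emitted power.
Absorbing cross-section = πr² = 0.9059 m²; emitting surface = 4πr² = 3.624 m² (ratio 4).
(1−a)S·A_cross = εσ·A_surf·T⁴  ⇒  T⁴ = (1−a)S/(4σ).
T⁴ = 0.450·829/(4·5.67×10⁻⁸) = 1.645×10⁹ K⁴.
T = (1.645×10⁹)^(1/4).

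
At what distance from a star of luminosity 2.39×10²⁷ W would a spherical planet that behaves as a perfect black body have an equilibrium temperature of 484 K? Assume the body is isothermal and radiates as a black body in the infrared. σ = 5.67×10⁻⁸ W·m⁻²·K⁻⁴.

d ≈ 1.24×10¹¹ m

For an isothermal black-emitting sphere, (1−a)S·πr² = σ·4πr²·T⁴ ⇒ S = 4σT⁴/(1−a).
S = 4·5.67×10⁻⁸·(484)⁴/1.00 = 12450 W/m².
Flux falls as S = L/(4πd²), so d = √(L/(4πS)) = √(2.39×10²⁷/(4π·12450)).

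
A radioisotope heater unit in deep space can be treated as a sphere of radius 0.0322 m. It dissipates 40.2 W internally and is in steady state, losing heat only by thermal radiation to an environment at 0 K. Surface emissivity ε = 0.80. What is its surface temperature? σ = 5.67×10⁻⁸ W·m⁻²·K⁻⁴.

Steady state: internal power = radiated power, P = εσA T⁴.
Radiating area A = 4πr² = 0.01303 m².
T⁴ = P/(εσA) = 40.2/(0.80·5.67×10⁻⁸·0.01303) = 6.802×10¹⁰ K⁴.
T = (6.802×10¹⁰)^(1/4).

T ≈ 511 K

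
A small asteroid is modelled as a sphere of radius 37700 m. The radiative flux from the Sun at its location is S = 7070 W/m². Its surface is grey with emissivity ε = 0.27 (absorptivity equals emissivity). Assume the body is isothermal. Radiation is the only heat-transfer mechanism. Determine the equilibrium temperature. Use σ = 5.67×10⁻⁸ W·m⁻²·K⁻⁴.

At equilibrium, absorbed power = emitted power.
Absorbing cross-section = πr² = 4.465×10⁹ m²; emitting surface = 4πr² = 1.786×10¹⁰ m² (ratio 4).
εS·A_cross = εσ·A_surf·T⁴  ⇒  T⁴ = S/(4σ)   (ε cancels).
T⁴ = 7070/(4·5.67×10⁻⁸) = 3.117×10¹⁰ K⁴.
T = (3.117×10¹⁰)^(1/4).

T ≈ 420 K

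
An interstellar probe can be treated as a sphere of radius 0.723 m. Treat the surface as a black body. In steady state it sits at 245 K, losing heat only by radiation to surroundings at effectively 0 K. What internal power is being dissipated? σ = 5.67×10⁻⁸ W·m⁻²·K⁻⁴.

P ≈ 1340 W

Steady state: P = εσA T⁴.
A = 4πr² = 6.569 m²; T⁴ = (245)⁴ = 3.603×10⁹ K⁴.
P = 1.0 × 5.67×10⁻⁸ × 6.569 × 3.603×10⁹.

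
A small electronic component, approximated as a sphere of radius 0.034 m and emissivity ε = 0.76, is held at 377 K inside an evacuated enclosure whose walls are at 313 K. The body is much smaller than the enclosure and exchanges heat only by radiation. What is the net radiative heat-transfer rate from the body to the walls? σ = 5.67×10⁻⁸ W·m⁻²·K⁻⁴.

P_net ≈ 6.64 W

For a small grey body in a large enclosure: P_net = εσA(T_body⁴ − T_wall⁴).
A = 4πr² = 0.01453 m²; T_body⁴ − T_wall⁴ = 2.020×10¹⁰ − 9.598×10⁹ = 1.060×10¹⁰ K⁴.
|P_net| = 0.76·5.67×10⁻⁸·0.01453·1.060×10¹⁰.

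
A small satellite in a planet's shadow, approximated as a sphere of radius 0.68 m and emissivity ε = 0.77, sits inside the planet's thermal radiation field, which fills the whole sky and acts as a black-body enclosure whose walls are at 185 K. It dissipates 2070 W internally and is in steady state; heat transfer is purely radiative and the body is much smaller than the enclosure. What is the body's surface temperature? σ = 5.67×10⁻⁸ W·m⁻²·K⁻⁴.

For a small grey body in a large enclosure, net radiated power = εσA(T⁴ − T_w⁴).
Steady state: P = εσA(T⁴ − T_w⁴) with A = 4πr² = 5.811 m².
T⁴ = P/(εσA) + T_w⁴ = 2070/(0.77·5.67×10⁻⁸·5.811) + (185)⁴
    = 8.160×10⁹ + 1.171×10⁹ = 9.331×10⁹ K⁴.

T ≈ 311 K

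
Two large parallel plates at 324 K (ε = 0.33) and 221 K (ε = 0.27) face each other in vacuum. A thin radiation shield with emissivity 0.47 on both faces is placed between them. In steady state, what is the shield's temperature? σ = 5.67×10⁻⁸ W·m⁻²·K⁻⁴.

In steady state the net flux on the hot side equals that on the cold side.
σ(T₁⁴−T_s⁴)/D₁ = σ(T_s⁴−T₂⁴)/D₂, with D₁ = 1/ε₁+1/ε_s−1 = 4.158, D₂ = 1/ε_s+1/ε₂−1 = 4.831.
Solve for T_s⁴: T_s⁴ = (D₂·T₁⁴ + D₁·T₂⁴)/(D₁+D₂) = 7.026×10⁹ K⁴.

T_s ≈ 290 K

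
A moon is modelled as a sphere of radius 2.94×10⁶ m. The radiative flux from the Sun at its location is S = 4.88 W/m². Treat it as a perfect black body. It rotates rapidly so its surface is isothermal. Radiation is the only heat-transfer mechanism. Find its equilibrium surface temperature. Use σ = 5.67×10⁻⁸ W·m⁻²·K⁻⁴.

T ≈ 68.1 K

At equilibrium, absorbed power = emitted power.
Absorbing cross-section = πr² = 2.715×10¹³ m²; emitting surface = 4πr² = 1.086×10¹⁴ m² (ratio 4).
S·A_cross = εσ·A_surf·T⁴  ⇒  T⁴ = S/(4σ).
T⁴ = 1.00·4.88/(4·5.67×10⁻⁸) = 2.152×10⁷ K⁴.
T = (2.152×10⁷)^(1/4).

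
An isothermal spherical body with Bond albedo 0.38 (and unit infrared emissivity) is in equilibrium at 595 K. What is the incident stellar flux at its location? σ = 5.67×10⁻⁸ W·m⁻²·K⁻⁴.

(1−a)S·πr² = σ·4πr²·T⁴ ⇒ S = 4σT⁴/(1−a).
S = 4·5.67×10⁻⁸·1.253×10¹¹/0.620.

S ≈ 45800 W/m²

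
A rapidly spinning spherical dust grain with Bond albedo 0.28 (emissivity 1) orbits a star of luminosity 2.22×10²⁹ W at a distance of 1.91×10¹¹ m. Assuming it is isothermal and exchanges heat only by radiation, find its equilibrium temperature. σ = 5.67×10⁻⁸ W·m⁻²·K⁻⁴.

First find the stellar flux at distance d: S = L/(4πd²) = 2.22×10²⁹/(4π·(1.91×10¹¹)²) = 4.843×10⁵ W/m².
For an isothermal sphere, absorbed (1−a)S·πr² = emitted σ·4πr²·T⁴, so T⁴ = (1−a)S/(4σ).
T⁴ = 0.720·4.843×10⁵/(4·5.67×10⁻⁸) = 1.537×10¹² K⁴.

T ≈ 1110 K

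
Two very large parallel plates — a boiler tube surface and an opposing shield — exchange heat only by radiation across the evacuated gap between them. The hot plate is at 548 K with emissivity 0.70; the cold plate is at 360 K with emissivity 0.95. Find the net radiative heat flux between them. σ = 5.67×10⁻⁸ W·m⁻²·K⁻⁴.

For two infinite grey parallel plates, q = σ(T₁⁴ − T₂⁴)/(1/ε₁ + 1/ε₂ − 1).
T₁⁴ − T₂⁴ = 9.018×10¹⁰ − 1.680×10¹⁰ = 7.339×10¹⁰ K⁴.
1/ε₁ + 1/ε₂ − 1 = 1.429 + 1.053 − 1 = 1.481.
q = 5.67×10⁻⁸ × 7.339×10¹⁰ / 1.481.

q ≈ 2810 W/m²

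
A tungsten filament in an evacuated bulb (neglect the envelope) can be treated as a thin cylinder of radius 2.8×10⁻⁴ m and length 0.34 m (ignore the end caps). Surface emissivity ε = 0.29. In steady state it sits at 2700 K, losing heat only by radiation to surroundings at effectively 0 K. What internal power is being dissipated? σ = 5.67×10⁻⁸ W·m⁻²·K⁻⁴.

Steady state: P = εσA T⁴.
A = 2πrL = 5.982×10⁻⁴ m²; T⁴ = (2700)⁴ = 5.314×10¹³ K⁴.
P = 0.29 × 5.67×10⁻⁸ × 5.982×10⁻⁴ × 5.314×10¹³.

P ≈ 523 W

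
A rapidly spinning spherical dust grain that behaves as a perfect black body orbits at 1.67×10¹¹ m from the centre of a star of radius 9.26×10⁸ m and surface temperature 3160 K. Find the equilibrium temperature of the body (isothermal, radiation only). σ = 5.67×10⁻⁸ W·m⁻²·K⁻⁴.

The star's surface emits σT_*⁴; at distance d the flux is S = σT_*⁴(R_*/d)².
S = 5.67×10⁻⁸·(3160)⁴·(9.26×10⁸/1.67×10¹¹)² = 173.8 W/m².
For an isothermal sphere T⁴ = (1−a)S/(4σ) = 7.664×10⁸ K⁴.

T ≈ 166 K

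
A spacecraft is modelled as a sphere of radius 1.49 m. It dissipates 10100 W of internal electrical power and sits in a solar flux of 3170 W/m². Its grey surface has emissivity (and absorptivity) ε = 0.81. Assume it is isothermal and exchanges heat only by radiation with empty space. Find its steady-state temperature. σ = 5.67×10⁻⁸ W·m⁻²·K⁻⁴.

At steady state, absorbed solar power + internal power = radiated power.
Absorbed: α·S·A_cross = 0.81·3170·6.975 = 17910 W (cross-section πr²).
Total input = 17910 + 10100 = 28010 W.
Radiated: εσ·A_surf·T⁴ with A_surf = 4πr² = 27.90 m².
T⁴ = 28010/(0.81·5.67×10⁻⁸·27.90) = 2.186×10¹⁰ K⁴.

T ≈ 385 K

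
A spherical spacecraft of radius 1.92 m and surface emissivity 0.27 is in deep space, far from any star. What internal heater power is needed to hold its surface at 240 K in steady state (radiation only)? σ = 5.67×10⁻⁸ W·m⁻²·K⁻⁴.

P ≈ 2350 W

P = εσ·4πr²·T⁴.
4πr² = 46.32 m²; T⁴ = 3.318×10⁹ K⁴.
P = 0.27·5.67×10⁻⁸·46.32·3.318×10⁹.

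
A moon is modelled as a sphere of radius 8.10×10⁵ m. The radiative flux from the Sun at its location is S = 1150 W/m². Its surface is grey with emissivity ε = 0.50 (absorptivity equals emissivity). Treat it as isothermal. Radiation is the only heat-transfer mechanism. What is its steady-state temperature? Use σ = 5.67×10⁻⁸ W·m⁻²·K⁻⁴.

T ≈ 267 K

At equilibrium, absorbed power = emitted power.
Absorbing cross-section = πr² = 2.061×10¹² m²; emitting surface = 4πr² = 8.245×10¹² m² (ratio 4).
εS·A_cross = εσ·A_surf·T⁴  ⇒  T⁴ = S/(4σ)   (ε cancels).
T⁴ = 1150/(4·5.67×10⁻⁸) = 5.071×10⁹ K⁴.
T = (5.071×10⁹)^(1/4).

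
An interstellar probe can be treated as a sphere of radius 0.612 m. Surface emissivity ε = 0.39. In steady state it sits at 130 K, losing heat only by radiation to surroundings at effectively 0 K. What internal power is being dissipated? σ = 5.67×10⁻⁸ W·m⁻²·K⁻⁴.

P ≈ 29.7 W

Steady state: P = εσA T⁴.
A = 4πr² = 4.707 m²; T⁴ = (130)⁴ = 2.856×10⁸ K⁴.
P = 0.39 × 5.67×10⁻⁸ × 4.707 × 2.856×10⁸.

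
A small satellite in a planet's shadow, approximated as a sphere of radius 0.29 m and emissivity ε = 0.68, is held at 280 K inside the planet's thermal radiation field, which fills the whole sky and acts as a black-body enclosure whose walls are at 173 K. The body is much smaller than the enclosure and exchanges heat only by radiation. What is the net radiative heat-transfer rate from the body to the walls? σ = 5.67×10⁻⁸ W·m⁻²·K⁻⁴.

For a small grey body in a large enclosure: P_net = εσA(T_body⁴ − T_wall⁴).
A = 4πr² = 1.057 m²; T_body⁴ − T_wall⁴ = 6.147×10⁹ − 8.957×10⁸ = 5.251×10⁹ K⁴.
|P_net| = 0.68·5.67×10⁻⁸·1.057·5.251×10⁹.

P_net ≈ 214 W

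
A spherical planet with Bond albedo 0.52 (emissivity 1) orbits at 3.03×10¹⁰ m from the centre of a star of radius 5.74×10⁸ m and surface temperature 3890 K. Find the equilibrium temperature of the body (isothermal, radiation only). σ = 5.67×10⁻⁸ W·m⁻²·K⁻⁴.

The star's surface emits σT_*⁴; at distance d the flux is S = σT_*⁴(R_*/d)².
S = 5.67×10⁻⁸·(3890)⁴·(5.74×10⁸/3.03×10¹⁰)² = 4659 W/m².
For an isothermal sphere T⁴ = (1−a)S/(4σ) = 9.861×10⁹ K⁴.

T ≈ 315 K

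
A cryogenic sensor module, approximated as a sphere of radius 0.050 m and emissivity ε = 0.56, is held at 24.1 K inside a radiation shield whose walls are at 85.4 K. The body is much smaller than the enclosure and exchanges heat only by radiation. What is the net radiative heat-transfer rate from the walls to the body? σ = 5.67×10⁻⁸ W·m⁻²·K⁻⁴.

P_net ≈ 0.0527 W

For a small grey body in a large enclosure: P_net = εσA(T_body⁴ − T_wall⁴).
A = 4πr² = 0.03142 m²; T_body⁴ − T_wall⁴ = 3.373×10⁵ − 5.319×10⁷ = -5.285×10⁷ K⁴.
|P_net| = 0.56·5.67×10⁻⁸·0.03142·5.285×10⁷.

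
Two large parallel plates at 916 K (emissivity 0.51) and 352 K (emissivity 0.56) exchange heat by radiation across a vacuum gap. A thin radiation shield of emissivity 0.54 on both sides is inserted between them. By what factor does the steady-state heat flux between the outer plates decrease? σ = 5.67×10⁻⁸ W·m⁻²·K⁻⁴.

factor ≈ 1.98

Without shield: q₀ = σΔ(T⁴)/(1/ε₁+1/ε₂−1) with denominator 2.746.
With shield the two gaps are in series; the resistances add: (1/ε₁+1/ε_s−1)+(1/ε_s+1/ε₂−1) = 2.813+2.638 = 5.450.
Heat-flux ratio q₀/q = 5.450/2.746.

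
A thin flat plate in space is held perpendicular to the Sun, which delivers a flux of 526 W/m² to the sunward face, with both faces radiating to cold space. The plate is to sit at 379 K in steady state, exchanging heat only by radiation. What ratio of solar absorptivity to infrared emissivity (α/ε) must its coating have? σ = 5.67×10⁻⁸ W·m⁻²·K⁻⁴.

Balance: αS·A = εσ·2A·T⁴ ⇒ α/ε = 2σT⁴/S.
α/ε = 2·5.67×10⁻⁸·(379)⁴/526 = 2·5.67×10⁻⁸·2.063×10¹⁰/526.

α/ε ≈ 4.45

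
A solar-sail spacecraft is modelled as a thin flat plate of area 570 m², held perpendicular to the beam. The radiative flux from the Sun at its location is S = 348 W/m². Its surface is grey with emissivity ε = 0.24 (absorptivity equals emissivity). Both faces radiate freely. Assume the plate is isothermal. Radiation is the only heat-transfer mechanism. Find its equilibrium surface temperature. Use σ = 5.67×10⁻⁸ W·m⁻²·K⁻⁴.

At equilibrium, absorbed power = emitted power.
Absorbing cross-section = A = 570.0 m²; emitting surface = 2A = 1140 m² (ratio 2).
εS·A_cross = εσ·A_surf·T⁴  ⇒  T⁴ = S/(2σ)   (ε cancels).
T⁴ = 348/(2·5.67×10⁻⁸) = 3.069×10⁹ K⁴.
T = (3.069×10⁹)^(1/4).

T ≈ 235 K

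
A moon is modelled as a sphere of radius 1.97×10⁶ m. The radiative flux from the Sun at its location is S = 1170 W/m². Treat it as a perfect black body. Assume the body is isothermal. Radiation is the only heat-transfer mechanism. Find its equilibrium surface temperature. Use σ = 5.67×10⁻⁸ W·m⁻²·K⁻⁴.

At equilibrium, absorbed power = emitted power.
Absorbing cross-section = πr² = 1.219×10¹³ m²; emitting surface = 4πr² = 4.877×10¹³ m² (ratio 4).
S·A_cross = εσ·A_surf·T⁴  ⇒  T⁴ = S/(4σ).
T⁴ = 1.00·1170/(4·5.67×10⁻⁸) = 5.159×10⁹ K⁴.
T = (5.159×10⁹)^(1/4).

T ≈ 268 K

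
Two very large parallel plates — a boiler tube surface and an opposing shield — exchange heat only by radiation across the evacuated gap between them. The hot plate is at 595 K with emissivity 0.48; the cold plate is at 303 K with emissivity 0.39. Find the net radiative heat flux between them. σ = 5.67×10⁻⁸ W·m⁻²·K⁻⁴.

q ≈ 1820 W/m²

For two infinite grey parallel plates, q = σ(T₁⁴ − T₂⁴)/(1/ε₁ + 1/ε₂ − 1).
T₁⁴ − T₂⁴ = 1.253×10¹¹ − 8.429×10⁹ = 1.169×10¹¹ K⁴.
1/ε₁ + 1/ε₂ − 1 = 2.083 + 2.564 − 1 = 3.647.
q = 5.67×10⁻⁸ × 1.169×10¹¹ / 3.647.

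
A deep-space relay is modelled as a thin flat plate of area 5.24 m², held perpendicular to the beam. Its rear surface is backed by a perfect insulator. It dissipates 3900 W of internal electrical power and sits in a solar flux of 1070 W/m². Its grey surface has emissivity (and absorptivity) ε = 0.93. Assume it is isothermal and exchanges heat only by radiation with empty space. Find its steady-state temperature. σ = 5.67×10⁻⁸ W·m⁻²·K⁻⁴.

T ≈ 426 K

At steady state, absorbed solar power + internal power = radiated power.
Absorbed: α·S·A_cross = 0.93·1070·5.240 = 5214 W (cross-section A).
Total input = 5214 + 3900 = 9114 W.
Radiated: εσ·A_surf·T⁴ with A_surf = A = 5.240 m².
T⁴ = 9114/(0.93·5.67×10⁻⁸·5.240) = 3.299×10¹⁰ K⁴.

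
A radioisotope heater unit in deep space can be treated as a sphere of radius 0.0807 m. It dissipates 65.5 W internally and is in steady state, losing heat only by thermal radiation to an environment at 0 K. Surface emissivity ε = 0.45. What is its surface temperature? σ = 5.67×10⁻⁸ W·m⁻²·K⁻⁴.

T ≈ 421 K

Steady state: internal power = radiated power, P = εσA T⁴.
Radiating area A = 4πr² = 0.08184 m².
T⁴ = P/(εσA) = 65.5/(0.45·5.67×10⁻⁸·0.08184) = 3.137×10¹⁰ K⁴.
T = (3.137×10¹⁰)^(1/4).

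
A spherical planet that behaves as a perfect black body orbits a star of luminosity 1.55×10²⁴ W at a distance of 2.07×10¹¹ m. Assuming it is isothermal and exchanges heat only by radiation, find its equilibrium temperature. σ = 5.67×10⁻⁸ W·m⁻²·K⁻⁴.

First find the stellar flux at distance d: S = L/(4πd²) = 1.55×10²⁴/(4π·(2.07×10¹¹)²) = 2.879 W/m².
For an isothermal sphere, absorbed (1−a)S·πr² = emitted σ·4πr²·T⁴, so T⁴ = (1−a)S/(4σ).
T⁴ = 1.00·2.879/(4·5.67×10⁻⁸) = 1.269×10⁷ K⁴.

T ≈ 59.7 K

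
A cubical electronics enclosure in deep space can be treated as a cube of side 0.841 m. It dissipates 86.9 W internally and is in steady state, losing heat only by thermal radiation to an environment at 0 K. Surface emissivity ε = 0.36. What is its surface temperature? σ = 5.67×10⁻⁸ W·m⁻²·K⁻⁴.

Steady state: internal power = radiated power, P = εσA T⁴.
Radiating area A = 6L² = 4.244 m².
T⁴ = P/(εσA) = 86.9/(0.36·5.67×10⁻⁸·4.244) = 1.003×10⁹ K⁴.
T = (1.003×10⁹)^(1/4).

T ≈ 178 K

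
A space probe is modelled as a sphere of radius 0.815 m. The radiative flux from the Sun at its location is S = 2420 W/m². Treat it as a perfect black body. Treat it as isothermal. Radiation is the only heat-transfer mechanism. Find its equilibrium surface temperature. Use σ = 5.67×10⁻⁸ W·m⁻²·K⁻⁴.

At equilibrium, absorbed power = emitted power.
Absorbing cross-section = πr² = 2.087 m²; emitting surface = 4πr² = 8.347 m² (ratio 4).
S·A_cross = εσ·A_surf·T⁴  ⇒  T⁴ = S/(4σ).
T⁴ = 1.00·2420/(4·5.67×10⁻⁸) = 1.067×10¹⁰ K⁴.
T = (1.067×10¹⁰)^(1/4).

T ≈ 321 K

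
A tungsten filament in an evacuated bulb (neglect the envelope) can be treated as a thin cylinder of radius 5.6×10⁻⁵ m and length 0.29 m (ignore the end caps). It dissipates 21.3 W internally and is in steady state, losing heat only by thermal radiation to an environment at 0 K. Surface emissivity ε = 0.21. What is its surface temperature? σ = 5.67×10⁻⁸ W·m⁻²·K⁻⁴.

T ≈ 2050 K

Steady state: internal power = radiated power, P = εσA T⁴.
Radiating area A = 2πrL = 1.020×10⁻⁴ m².
T⁴ = P/(εσA) = 21.3/(0.21·5.67×10⁻⁸·1.020×10⁻⁴) = 1.753×10¹³ K⁴.
T = (1.753×10¹³)^(1/4).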